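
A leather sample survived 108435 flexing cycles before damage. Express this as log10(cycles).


log10(108435) = 5.04


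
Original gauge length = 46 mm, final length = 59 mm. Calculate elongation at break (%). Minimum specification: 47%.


Extension = 59 - 46 = 13 mm
Elongation = 13 / 46 x 100 = 28.3%
Minimum required: 47%
Meets specification: No


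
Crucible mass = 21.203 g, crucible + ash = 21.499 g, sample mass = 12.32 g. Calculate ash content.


Ash mass = 21.499 - 21.203 = 0.296 g
Ash% = 0.296 / 12.32 x 100 = 2.40%


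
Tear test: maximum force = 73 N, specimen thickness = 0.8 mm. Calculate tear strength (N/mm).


Tear strength = force / thickness
Tear = 73 / 0.8 = 91.3 N/mm


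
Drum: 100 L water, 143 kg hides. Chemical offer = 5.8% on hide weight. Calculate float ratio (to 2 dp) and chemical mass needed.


Float ratio = 100 / 143 = 0.70
Chemical = 143 x 5.8 / 100 = 8.294 kg


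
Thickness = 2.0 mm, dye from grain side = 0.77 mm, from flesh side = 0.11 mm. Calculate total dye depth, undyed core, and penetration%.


Total dyed = 0.77 + 0.11 = 0.88 mm
Undyed core = 2.0 - 0.88 = 1.12 mm
Penetration = 0.88 / 2.0 x 100 = 44.0%


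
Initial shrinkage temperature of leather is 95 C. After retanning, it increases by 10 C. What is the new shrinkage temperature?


New Ts = 95 + 10 = 105 C


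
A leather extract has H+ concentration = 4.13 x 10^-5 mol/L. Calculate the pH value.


pH = -log10[H+]
pH = -log10(4.13 x 10^-5) = 4.38


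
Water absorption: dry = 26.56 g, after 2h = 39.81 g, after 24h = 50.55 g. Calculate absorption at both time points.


WA (2h) = (39.81 - 26.56) / 26.56 x 100 = 49.9%
WA (24h) = (50.55 - 26.56) / 26.56 x 100 = 90.3%


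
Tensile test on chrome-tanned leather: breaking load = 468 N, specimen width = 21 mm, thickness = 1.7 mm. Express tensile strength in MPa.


13.11 MPa


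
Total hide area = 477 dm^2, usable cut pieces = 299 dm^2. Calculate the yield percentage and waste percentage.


Yield = 62.7%
Waste = 37.3%


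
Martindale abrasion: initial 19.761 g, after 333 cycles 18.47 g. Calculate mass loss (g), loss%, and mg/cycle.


Mass loss = 1.291 g
Loss = 6.53%
Rate = 3.877 mg/cycle

Loss = 19.761 - 18.47 = 1.291 g
Loss% = 1.291 / 19.761 x 100 = 6.53%
Rate = 1.291 / 333 x 1000 = 3.877 mg/cycle


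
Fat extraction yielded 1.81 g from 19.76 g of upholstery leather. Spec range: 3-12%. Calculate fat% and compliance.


Fat content = 9.2%
Compliant: Yes


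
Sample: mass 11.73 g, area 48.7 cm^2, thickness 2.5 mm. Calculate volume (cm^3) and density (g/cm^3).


Volume = 12.175 cm^3
Density = 0.963 g/cm^3

Thickness in cm = 2.5 / 10 = 0.25 cm
Volume = 48.7 x 0.25 = 12.175 cm^3
Density = 11.73 / 12.175 = 0.963 g/cm^3


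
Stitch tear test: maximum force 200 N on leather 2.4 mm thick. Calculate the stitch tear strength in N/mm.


83.3 N/mm


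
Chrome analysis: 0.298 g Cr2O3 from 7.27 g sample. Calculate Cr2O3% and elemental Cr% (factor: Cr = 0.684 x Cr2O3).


Cr2O3 = 4.10%
Cr = 2.80%

Cr2O3% = 0.298 / 7.27 x 100 = 4.10%
Cr% = 4.10 x 0.684 = 2.80%


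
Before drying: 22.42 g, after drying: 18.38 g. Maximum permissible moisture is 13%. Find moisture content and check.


MC = (22.42 - 18.38) / 22.42 x 100 = 18.0%
Maximum: 13%
Acceptable: No


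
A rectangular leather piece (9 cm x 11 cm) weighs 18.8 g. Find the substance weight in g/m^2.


Area = 9 x 11 = 99 cm^2
SW = 18.8 / 99 x 10000 = 1899.0 g/m^2


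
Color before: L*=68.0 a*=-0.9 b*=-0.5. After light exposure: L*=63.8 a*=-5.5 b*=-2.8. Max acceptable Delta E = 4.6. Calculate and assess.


Delta E = 6.64
Passes: No


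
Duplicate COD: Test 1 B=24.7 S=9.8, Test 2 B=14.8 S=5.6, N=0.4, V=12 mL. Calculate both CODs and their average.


COD1 = 3973.3 mg/L
COD2 = 2453.3 mg/L
Average = 3213.3 mg/L


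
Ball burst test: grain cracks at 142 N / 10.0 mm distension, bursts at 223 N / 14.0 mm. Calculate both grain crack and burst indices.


Crack index = 142 / 10.0 = 14.2 N/mm
Burst index = 223 / 14.0 = 15.9 N/mm


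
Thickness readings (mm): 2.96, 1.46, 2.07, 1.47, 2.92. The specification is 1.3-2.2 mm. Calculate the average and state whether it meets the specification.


Average = 2.18 mm
Within specification: Yes


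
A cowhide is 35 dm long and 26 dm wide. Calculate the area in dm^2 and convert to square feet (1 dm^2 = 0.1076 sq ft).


910 dm^2
97.92 sq ft

Area = 35 x 26 = 910 dm^2
Conversion: 910 x 0.1076 = 97.92 sq ft


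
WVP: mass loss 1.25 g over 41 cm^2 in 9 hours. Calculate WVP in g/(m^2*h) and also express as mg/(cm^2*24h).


WVP = 1.25 / (41 x 9) x 10000 = 33.88 g/(m^2*h)
Mass loss in mg = 1.25 x 1000 = 1250 mg
Per cm^2 per 24h in mg: 1250 x 24 / (41 x 9) = 30000 / 369 = 81.30 mg/(cm^2*24h)


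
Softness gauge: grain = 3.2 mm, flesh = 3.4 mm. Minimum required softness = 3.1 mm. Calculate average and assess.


Average = (3.2 + 3.4) / 2 = 3.30 mm
Minimum = 3.1 mm
Meets requirement: Yes


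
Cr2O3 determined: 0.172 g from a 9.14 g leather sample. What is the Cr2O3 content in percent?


1.88%


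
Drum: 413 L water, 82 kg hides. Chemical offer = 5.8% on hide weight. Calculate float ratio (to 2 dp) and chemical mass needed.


Float ratio = 413 / 82 = 5.04
Chemical = 82 x 5.8 / 100 = 4.756 kg


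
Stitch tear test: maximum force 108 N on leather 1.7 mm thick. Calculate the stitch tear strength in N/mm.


Stitch tear strength = force / thickness
STS = 108 / 1.7 = 63.5 N/mm


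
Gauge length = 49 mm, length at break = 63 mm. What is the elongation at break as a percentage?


Extension = 63 - 49 = 14 mm
Elongation = 14 / 49 x 100 = 28.6%


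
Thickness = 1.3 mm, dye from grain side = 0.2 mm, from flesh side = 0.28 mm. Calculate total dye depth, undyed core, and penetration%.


Total dyed = 0.2 + 0.28 = 0.48 mm
Undyed core = 1.3 - 0.48 = 0.82 mm
Penetration = 0.48 / 1.3 x 100 = 36.9%


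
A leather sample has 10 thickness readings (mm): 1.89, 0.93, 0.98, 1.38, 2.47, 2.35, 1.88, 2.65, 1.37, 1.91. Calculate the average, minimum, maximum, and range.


Sum = 17.81
Average = 17.81 / 10 = 1.78 mm
Minimum = 0.93 mm
Maximum = 2.65 mm
Range = 2.65 - 0.93 = 1.72 mm


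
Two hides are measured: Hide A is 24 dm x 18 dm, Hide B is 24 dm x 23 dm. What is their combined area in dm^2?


Hide A area = 24 x 18 = 432 dm^2
Hide B area = 24 x 23 = 552 dm^2
Total = 432 + 552 = 984 dm^2


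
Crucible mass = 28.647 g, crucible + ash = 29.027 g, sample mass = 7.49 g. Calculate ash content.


Ash mass = 0.380 g
Ash content = 5.07%


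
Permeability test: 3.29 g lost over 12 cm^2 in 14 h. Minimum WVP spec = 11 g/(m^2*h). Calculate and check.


WVP = 195.83 g/(m^2*h)
Meets specification: Yes

WVP = 3.29 / (12 x 14) x 10000 = 195.83 g/(m^2*h)
Minimum: 11 g/(m^2*h)
Meets spec: Yes


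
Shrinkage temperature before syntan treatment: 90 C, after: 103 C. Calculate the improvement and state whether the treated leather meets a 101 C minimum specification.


Improvement = 103 - 90 = 13 C
Spec check: 103 C >= 101 C? Yes


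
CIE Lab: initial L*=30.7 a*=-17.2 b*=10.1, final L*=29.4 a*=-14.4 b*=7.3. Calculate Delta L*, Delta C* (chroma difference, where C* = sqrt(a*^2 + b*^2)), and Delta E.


Delta L* = 29.4 - 30.7 = -1.3
C1* = sqrt((-17.2)^2 + (10.1)^2) = 19.946
C2* = sqrt((-14.4)^2 + (7.3)^2) = 16.145
Delta C* = 16.145 - 19.946 = -3.80
Delta E = sqrt((-1.3)^2 + (2.8)^2 + (-2.8)^2) = 4.17


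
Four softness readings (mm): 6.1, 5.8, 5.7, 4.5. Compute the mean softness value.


Sum = 6.1 + 5.8 + 5.7 + 4.5
Mean = 22.1 / 4 = 5.53 mm


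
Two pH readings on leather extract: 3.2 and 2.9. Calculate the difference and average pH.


Difference = 0.3
Average pH = 3.05

Difference = |3.2 - 2.9| = 0.3
Average = (3.2 + 2.9) / 2 = 3.05


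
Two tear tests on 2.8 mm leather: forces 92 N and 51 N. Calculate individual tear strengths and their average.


Tear 1 = 92 / 2.8 = 32.9 N/mm
Tear 2 = 51 / 2.8 = 18.2 N/mm
Average = (32.9 + 18.2) / 2 = 25.6 N/mm


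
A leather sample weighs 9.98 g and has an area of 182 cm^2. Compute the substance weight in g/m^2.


Substance weight = mass / area x 10000
SW = 9.98 / 182 x 10000
SW = 548.4 g/m^2


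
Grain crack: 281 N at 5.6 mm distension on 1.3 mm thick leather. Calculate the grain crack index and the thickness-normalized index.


Crack index = 281 / 5.6 = 50.2 N/mm
Normalized = 50.2 / 1.3 = 38.6 N/mm per mm


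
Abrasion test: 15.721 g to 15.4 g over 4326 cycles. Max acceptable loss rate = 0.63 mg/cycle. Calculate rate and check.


Loss = 15.721 - 15.4 = 0.321 g
Rate = 0.321 g / 4326 cycles x 1000 = 0.074 mg/cycle
Max = 0.63 mg/cycle
Passes: Yes


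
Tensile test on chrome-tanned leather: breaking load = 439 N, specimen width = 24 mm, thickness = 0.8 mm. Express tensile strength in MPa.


Cross-section = 24 x 0.8 = 19.2 mm^2
TS = 439 / 19.2 = 22.86 MPa
(1 N/mm^2 = 1 MPa)


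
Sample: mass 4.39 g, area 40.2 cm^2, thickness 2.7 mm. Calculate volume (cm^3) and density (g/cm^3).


Volume = 10.854 cm^3
Density = 0.404 g/cm^3


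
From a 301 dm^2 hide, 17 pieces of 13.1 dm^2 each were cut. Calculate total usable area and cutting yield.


Total usable = 17 x 13.1 = 222.7 dm^2
Yield = 222.7 / 301 x 100 = 74.0%


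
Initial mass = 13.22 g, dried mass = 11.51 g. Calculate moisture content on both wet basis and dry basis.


Moisture lost = 13.22 - 11.51 = 1.71 g
Wet basis MC = 1.71 / 13.22 x 100 = 12.9%
Dry basis MC = 1.71 / 11.51 x 100 = 14.9%


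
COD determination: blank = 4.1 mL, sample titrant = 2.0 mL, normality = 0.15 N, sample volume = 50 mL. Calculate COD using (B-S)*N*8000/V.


COD = (4.1 - 2.0) x 0.15 x 8000 / 50
COD = 2.1 x 0.15 x 8000 / 50
COD = 50.4 mg/L


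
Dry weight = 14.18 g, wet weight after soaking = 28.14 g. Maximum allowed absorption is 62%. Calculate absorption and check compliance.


Absorption = 98.4%
Compliant: No


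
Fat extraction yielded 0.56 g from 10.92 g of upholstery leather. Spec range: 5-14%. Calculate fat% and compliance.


Fat% = 0.56 / 10.92 x 100 = 5.1%
Spec range: 5-14%
Compliant: Yes


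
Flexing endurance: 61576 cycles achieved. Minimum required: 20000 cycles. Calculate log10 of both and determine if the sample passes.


log10(61576) = 4.79
log10(20000) = 4.30
Passes: Yes


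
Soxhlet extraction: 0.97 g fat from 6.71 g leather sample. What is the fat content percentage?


14.5%


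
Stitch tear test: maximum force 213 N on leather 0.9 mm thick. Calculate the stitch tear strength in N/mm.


236.7 N/mm

Stitch tear strength = force / thickness
STS = 213 / 0.9 = 236.7 N/mm


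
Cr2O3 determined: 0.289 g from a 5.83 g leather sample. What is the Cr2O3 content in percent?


4.96%


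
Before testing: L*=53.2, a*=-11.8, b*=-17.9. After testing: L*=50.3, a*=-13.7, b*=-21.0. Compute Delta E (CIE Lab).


Delta E = 4.65


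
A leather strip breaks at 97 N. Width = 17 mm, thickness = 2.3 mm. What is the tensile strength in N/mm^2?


Cross-sectional area = 17 x 2.3 = 39.1 mm^2
Tensile strength = 97 / 39.1 = 2.48 N/mm^2


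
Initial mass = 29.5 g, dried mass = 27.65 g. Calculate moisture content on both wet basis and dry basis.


Moisture lost = 29.5 - 27.65 = 1.85 g
Wet basis MC = 1.85 / 29.5 x 100 = 6.3%
Dry basis MC = 1.85 / 27.65 x 100 = 6.7%


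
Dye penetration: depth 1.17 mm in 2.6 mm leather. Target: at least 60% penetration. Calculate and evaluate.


Penetration = 1.17 / 2.6 x 100 = 45.0%
Target: 60%
Meets target: No


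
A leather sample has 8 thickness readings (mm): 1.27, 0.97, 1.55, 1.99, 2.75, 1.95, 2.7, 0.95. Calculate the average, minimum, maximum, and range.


Sum = 14.13
Average = 14.13 / 8 = 1.77 mm
Minimum = 0.95 mm
Maximum = 2.75 mm
Range = 2.75 - 0.95 = 1.80 mm


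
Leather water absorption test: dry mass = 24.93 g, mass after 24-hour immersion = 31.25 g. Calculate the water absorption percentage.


Water absorbed = 31.25 - 24.93 = 6.32 g
WA% = 6.32 / 24.93 x 100 = 25.4%


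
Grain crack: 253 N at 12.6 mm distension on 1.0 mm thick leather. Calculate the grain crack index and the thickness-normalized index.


Crack index = 20.1 N/mm
Normalized index = 20.1 N/mm per mm


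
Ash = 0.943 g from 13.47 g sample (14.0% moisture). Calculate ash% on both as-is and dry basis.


As-is ash% = 0.943 / 13.47 x 100 = 7.00%
Dry mass = 13.47 x (100 - 14.0) / 100 = 11.5842 g
Dry-basis ash% = 0.943 / 11.5842 x 100 = 8.14%


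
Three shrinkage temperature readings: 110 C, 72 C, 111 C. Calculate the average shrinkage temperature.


Average = (110 + 72 + 111) / 3
Average = 293 / 3 = 97.7 C


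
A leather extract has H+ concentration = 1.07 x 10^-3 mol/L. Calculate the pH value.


pH = -log10[H+]
pH = -log10(1.07 x 10^-3) = 2.97


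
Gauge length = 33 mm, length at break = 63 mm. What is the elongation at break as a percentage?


Extension = 63 - 33 = 30 mm
Elongation = 30 / 33 x 100 = 90.9%


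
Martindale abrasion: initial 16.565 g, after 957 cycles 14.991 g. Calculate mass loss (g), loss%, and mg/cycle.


Loss = 16.565 - 14.991 = 1.574 g
Loss% = 1.574 / 16.565 x 100 = 9.50%
Rate = 1.574 / 957 x 1000 = 1.645 mg/cycle


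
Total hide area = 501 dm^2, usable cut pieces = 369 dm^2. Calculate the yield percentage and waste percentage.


Yield = 73.7%
Waste = 26.3%

Yield = 369 / 501 x 100 = 73.7%
Waste = 501 - 369 = 132 dm^2
Waste% = 100 - 73.7 = 26.3%


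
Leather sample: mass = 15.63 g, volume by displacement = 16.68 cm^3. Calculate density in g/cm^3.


0.937 g/cm^3

Density = mass / volume
Density = 15.63 / 16.68 = 0.937 g/cm^3


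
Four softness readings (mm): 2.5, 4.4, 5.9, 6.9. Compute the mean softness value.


Sum = 2.5 + 4.4 + 5.9 + 6.9
Mean = 19.7 / 4 = 4.93 mm


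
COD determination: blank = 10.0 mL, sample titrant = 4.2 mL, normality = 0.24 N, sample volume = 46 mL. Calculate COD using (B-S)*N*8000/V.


COD = (10.0 - 4.2) x 0.24 x 8000 / 46
COD = 5.8 x 0.24 x 8000 / 46
COD = 242.1 mg/L


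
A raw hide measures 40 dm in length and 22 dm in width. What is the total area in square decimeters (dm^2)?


880 dm^2

Area = length x width
Area = 40 x 22 = 880 dm^2


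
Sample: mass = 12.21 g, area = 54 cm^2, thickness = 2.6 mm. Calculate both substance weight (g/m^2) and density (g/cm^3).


SW = 12.21 / 54 x 10000 = 2261.1 g/m^2
Volume = 54 x 2.6 / 10 = 14.04 cm^3
Density = 12.21 / 14.04 = 0.870 g/cm^3


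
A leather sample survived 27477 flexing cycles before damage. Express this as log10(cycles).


log10(27477) = 4.44


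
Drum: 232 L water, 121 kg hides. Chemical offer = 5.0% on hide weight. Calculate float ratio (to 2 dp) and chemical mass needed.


Float ratio = 232 / 121 = 1.92
Chemical = 121 x 5.0 / 100 = 6.05 kg


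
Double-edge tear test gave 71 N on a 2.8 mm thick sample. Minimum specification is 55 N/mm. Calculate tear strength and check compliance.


Tear strength = 25.4 N/mm
Compliant: No

Tear strength = 71 / 2.8 = 25.4 N/mm
Required minimum = 55 N/mm
Compliant: No


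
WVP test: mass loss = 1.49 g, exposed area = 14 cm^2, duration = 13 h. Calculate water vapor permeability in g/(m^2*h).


81.87 g/(m^2*h)


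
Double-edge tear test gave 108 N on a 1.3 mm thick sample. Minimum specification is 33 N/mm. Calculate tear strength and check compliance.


Tear strength = 83.1 N/mm
Compliant: Yes

Tear strength = 108 / 1.3 = 83.1 N/mm
Required minimum = 33 N/mm
Compliant: Yes


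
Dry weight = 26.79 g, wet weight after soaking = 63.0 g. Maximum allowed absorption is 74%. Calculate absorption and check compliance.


Absorption = 135.2%
Compliant: No

WA = (63.0 - 26.79) / 26.79 x 100 = 135.2%
Maximum allowed: 74%
Compliant: No


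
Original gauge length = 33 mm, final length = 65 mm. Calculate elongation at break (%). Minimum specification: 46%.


Elongation = 97.0%
Meets spec: Yes

Extension = 65 - 33 = 32 mm
Elongation = 32 / 33 x 100 = 97.0%
Minimum required: 46%
Meets specification: Yes


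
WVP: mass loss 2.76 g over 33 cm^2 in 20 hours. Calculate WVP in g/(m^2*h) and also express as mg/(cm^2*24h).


WVP = 2.76 / (33 x 20) x 10000 = 41.82 g/(m^2*h)
Mass loss in mg = 2.76 x 1000 = 2760 mg
Per cm^2 per 24h in mg: 2760 x 24 / (33 x 20) = 66240 / 660 = 100.36 mg/(cm^2*24h)


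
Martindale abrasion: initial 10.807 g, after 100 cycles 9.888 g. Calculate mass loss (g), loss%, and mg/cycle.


Loss = 10.807 - 9.888 = 0.919 g
Loss% = 0.919 / 10.807 x 100 = 8.50%
Rate = 0.919 / 100 x 1000 = 9.190 mg/cycle


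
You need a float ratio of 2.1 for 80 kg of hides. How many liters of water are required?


Water = hide weight x target ratio
Water = 80 x 2.1 = 168.0 L


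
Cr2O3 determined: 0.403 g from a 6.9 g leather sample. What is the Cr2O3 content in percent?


5.84%


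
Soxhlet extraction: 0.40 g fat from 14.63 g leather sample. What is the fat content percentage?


2.7%

Fat content = 0.40 / 14.63 x 100
Fat = 2.7%


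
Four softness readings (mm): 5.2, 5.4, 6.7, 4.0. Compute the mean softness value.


Sum = 5.2 + 5.4 + 6.7 + 4.0
Mean = 21.3 / 4 = 5.33 mm


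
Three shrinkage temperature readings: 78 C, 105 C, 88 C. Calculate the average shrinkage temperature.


Average = (78 + 105 + 88) / 3
Average = 271 / 3 = 90.3 C


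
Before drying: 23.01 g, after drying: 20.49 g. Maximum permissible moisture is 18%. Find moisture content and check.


MC = (23.01 - 20.49) / 23.01 x 100 = 11.0%
Maximum: 18%
Acceptable: Yes


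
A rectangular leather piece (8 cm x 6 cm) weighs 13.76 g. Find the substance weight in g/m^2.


2866.7 g/m^2

Area = 8 x 6 = 48 cm^2
SW = 13.76 / 48 x 10000 = 2866.7 g/m^2


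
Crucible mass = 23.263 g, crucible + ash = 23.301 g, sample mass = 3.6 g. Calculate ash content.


Ash mass = 0.038 g
Ash content = 1.06%

Ash mass = 23.301 - 23.263 = 0.038 g
Ash% = 0.038 / 3.6 x 100 = 1.06%


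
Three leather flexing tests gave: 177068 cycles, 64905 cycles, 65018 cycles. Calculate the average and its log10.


Average = (177068 + 64905 + 65018) / 3 = 102330 cycles
log10(102330) = 5.01


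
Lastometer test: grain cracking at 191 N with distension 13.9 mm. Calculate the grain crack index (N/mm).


13.7 N/mm

Grain crack index = force / distension
Index = 191 / 13.9 = 13.7 N/mm


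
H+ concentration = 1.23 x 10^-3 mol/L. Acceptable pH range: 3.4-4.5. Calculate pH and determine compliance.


pH = -log10(1.23 x 10^-3) = 2.91
Range: 3.4 to 4.5
Compliant: No


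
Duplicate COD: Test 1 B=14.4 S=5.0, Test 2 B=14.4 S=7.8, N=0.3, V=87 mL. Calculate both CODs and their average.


COD1 = (14.4 - 5.0) x 0.3 x 8000 / 87 = 259.3 mg/L
COD2 = (14.4 - 7.8) x 0.3 x 8000 / 87 = 182.1 mg/L
Average = (259.3 + 182.1) / 2 = 220.7 mg/L


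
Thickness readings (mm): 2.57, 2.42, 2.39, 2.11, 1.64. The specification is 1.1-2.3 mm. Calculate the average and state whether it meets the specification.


Average = 2.23 mm
Within specification: Yes

Sum = 11.13
Average = 11.13 / 5 = 2.23 mm
Specification range: 1.1 to 2.3 mm
Within spec: Yes


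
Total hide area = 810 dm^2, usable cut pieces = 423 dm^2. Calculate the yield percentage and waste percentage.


Yield = 423 / 810 x 100 = 52.2%
Waste = 810 - 423 = 387 dm^2
Waste% = 100 - 52.2 = 47.8%


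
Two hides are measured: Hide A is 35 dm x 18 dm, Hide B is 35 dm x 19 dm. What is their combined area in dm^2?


1295 dm^2

Hide A area = 35 x 18 = 630 dm^2
Hide B area = 35 x 19 = 665 dm^2
Total = 630 + 665 = 1295 dm^2


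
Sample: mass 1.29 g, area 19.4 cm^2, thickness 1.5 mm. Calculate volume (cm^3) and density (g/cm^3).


Thickness in cm = 1.5 / 10 = 0.15 cm
Volume = 19.4 x 0.15 = 2.910 cm^3
Density = 1.29 / 2.910 = 0.443 g/cm^3


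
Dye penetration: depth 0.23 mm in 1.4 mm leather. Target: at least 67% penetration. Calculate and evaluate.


Penetration = 0.23 / 1.4 x 100 = 16.4%
Target: 67%
Meets target: No


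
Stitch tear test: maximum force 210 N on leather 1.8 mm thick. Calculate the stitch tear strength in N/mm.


116.7 N/mm


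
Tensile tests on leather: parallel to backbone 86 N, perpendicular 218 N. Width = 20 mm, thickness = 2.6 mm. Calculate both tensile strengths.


Area = 20 x 2.6 = 52.0 mm^2
TS (parallel) = 86 / 52.0 = 1.65 N/mm^2
TS (perpendicular) = 218 / 52.0 = 4.19 N/mm^2


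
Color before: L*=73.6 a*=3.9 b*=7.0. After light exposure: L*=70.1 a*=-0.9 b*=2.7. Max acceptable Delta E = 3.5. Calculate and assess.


Delta E = 7.33
Passes: No


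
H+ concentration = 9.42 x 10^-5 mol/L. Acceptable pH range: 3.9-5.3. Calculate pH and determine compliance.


pH = 4.03
Compliant: Yes

pH = -log10(9.42 x 10^-5) = 4.03
Range: 3.9 to 5.3
Compliant: Yes


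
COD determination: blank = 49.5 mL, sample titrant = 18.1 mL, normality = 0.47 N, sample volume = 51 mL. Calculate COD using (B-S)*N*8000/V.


2315.0 mg/L


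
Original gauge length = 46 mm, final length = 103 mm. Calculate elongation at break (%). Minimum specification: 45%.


Extension = 103 - 46 = 57 mm
Elongation = 57 / 46 x 100 = 123.9%
Minimum required: 45%
Meets specification: Yes


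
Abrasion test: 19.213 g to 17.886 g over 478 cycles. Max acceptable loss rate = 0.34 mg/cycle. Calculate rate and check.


Rate = 2.776 mg/cycle
Passes: No

Loss = 19.213 - 17.886 = 1.327 g
Rate = 1.327 g / 478 cycles x 1000 = 2.776 mg/cycle
Max = 0.34 mg/cycle
Passes: No


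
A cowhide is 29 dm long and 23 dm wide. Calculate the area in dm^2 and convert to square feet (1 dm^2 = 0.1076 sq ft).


Area = 29 x 23 = 667 dm^2
Conversion: 667 x 0.1076 = 71.77 sq ft


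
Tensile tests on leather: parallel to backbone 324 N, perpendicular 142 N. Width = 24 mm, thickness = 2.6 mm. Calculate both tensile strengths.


Parallel = 5.19 N/mm^2
Perpendicular = 2.28 N/mm^2


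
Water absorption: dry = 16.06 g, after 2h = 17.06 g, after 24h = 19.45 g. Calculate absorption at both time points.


WA (2h) = (17.06 - 16.06) / 16.06 x 100 = 6.2%
WA (24h) = (19.45 - 16.06) / 16.06 x 100 = 21.1%


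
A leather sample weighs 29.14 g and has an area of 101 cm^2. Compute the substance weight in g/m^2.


2885.1 g/m^2


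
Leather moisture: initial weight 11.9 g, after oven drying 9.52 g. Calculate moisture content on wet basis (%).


20.0%

Moisture = 11.9 - 9.52 = 2.38 g
MC = 2.38 / 11.9 x 100 = 20.0%


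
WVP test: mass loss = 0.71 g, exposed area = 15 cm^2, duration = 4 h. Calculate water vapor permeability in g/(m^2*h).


WVP = mass_loss / (area x time) x 10000
WVP = 0.71 / (15 x 4) x 10000
WVP = 0.71 / 60 x 10000 = 118.33 g/(m^2*h)


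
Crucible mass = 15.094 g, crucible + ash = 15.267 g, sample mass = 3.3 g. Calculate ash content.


Ash mass = 0.173 g
Ash content = 5.24%


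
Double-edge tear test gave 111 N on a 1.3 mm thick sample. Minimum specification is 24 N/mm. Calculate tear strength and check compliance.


Tear strength = 111 / 1.3 = 85.4 N/mm
Required minimum = 24 N/mm
Compliant: Yes


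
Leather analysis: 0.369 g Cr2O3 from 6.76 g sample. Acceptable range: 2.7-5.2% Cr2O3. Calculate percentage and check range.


Cr2O3 = 5.46%
Within range: No

Cr2O3% = 0.369 / 6.76 x 100 = 5.46%
Acceptable range: 2.7 to 5.2%
Within range: No


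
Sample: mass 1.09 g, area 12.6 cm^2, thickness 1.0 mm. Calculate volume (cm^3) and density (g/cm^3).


Thickness in cm = 1.0 / 10 = 0.10 cm
Volume = 12.6 x 0.10 = 1.260 cm^3
Density = 1.09 / 1.260 = 0.865 g/cm^3


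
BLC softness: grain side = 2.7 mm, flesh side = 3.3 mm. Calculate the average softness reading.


Average = (2.7 + 3.3) / 2
Average = 3.00 mm


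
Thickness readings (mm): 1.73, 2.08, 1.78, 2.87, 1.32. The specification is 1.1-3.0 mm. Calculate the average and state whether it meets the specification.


Average = 1.96 mm
Within specification: Yes

Sum = 9.78
Average = 9.78 / 5 = 1.96 mm
Specification range: 1.1 to 3.0 mm
Within spec: Yes


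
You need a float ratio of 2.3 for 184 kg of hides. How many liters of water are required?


Water = hide weight x target ratio
Water = 184 x 2.3 = 423.2 L


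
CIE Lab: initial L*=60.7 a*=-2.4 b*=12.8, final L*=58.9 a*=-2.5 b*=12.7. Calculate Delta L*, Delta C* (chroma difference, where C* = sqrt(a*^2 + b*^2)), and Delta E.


Delta L* = -1.8
Delta C* = -0.08
Delta E = 1.81

Delta L* = 58.9 - 60.7 = -1.8
C1* = sqrt((-2.4)^2 + (12.8)^2) = 13.023
C2* = sqrt((-2.5)^2 + (12.7)^2) = 12.944
Delta C* = 12.944 - 13.023 = -0.08
Delta E = sqrt((-1.8)^2 + (-0.1)^2 + (-0.1)^2) = 1.81


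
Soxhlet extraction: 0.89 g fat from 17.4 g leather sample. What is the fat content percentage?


5.1%

Fat content = 0.89 / 17.4 x 100
Fat = 5.1%


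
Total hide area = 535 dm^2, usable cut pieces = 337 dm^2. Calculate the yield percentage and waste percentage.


Yield = 63.0%
Waste = 37.0%

Yield = 337 / 535 x 100 = 63.0%
Waste = 535 - 337 = 198 dm^2
Waste% = 100 - 63.0 = 37.0%


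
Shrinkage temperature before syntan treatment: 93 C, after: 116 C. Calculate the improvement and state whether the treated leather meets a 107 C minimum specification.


Improvement = 23 C
Meets 107 C spec: Yes

Improvement = 116 - 93 = 23 C
Spec check: 116 C >= 107 C? Yes


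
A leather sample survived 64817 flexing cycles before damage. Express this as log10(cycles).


log10(64817) = 4.81


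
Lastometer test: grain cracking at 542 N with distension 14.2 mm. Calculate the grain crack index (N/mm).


38.2 N/mm


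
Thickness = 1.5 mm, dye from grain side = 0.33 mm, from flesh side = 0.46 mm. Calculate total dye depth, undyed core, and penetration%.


Total dyed = 0.79 mm
Undyed core = 0.71 mm
Penetration = 52.7%


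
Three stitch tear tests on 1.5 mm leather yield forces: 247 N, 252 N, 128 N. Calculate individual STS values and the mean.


STS1 = 247 / 1.5 = 164.7 N/mm
STS2 = 252 / 1.5 = 168.0 N/mm
STS3 = 128 / 1.5 = 85.3 N/mm
Mean = (164.7 + 168.0 + 85.3) / 3 = 139.3 N/mm


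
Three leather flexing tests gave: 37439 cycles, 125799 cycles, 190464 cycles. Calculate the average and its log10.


Average = (37439 + 125799 + 190464) / 3 = 117901 cycles
log10(117901) = 5.07


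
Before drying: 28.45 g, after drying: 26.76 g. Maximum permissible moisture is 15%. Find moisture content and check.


Moisture content = 5.9%
Acceptable: Yes


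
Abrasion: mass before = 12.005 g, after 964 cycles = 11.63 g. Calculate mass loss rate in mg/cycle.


0.389 mg/cycle

Mass loss = 12.005 - 11.63 = 0.375 g
Rate = 0.375 / 964 x 1000 = 0.389 mg/cycle


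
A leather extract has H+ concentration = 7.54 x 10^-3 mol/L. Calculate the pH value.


pH = 2.12

pH = -log10[H+]
pH = -log10(7.54 x 10^-3) = 2.12


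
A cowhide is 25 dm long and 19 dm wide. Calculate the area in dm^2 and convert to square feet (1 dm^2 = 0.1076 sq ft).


Area = 25 x 19 = 475 dm^2
Conversion: 475 x 0.1076 = 51.11 sq ft


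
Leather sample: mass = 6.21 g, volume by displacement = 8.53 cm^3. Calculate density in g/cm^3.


0.728 g/cm^3


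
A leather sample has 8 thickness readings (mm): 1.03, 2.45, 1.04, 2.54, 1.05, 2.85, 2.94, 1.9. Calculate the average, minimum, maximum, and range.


Average = 1.98 mm
Min = 1.03 mm
Max = 2.94 mm
Range = 1.91 mm


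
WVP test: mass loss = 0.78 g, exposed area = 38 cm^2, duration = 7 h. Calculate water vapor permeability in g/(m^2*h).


WVP = mass_loss / (area x time) x 10000
WVP = 0.78 / (38 x 7) x 10000
WVP = 0.78 / 266 x 10000 = 29.32 g/(m^2*h)


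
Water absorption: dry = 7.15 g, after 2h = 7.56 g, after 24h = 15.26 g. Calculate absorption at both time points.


2h absorption = 5.7%
24h absorption = 113.4%


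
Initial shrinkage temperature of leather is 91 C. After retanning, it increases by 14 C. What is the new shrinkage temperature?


New Ts = 91 + 14 = 105 C


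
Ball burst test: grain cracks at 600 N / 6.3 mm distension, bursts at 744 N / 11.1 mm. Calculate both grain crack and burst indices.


Crack index = 95.2 N/mm
Burst index = 67.0 N/mm


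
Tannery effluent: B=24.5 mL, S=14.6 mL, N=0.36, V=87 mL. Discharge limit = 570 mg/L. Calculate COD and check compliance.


COD = (24.5 - 14.6) x 0.36 x 8000 / 87 = 327.7 mg/L
Limit: 570 mg/L
Compliant: Yes


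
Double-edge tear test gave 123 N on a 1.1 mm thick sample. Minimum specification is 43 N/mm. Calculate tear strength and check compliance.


Tear strength = 111.8 N/mm
Compliant: Yes


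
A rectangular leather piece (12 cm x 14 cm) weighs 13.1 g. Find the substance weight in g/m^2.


779.8 g/m^2

Area = 12 x 14 = 168 cm^2
SW = 13.1 / 168 x 10000 = 779.8 g/m^2


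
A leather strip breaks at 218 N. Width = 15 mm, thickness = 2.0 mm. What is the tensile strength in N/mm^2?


7.27 N/mm^2


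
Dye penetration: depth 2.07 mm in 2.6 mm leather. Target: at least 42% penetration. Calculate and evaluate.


Penetration = 2.07 / 2.6 x 100 = 79.6%
Target: 42%
Meets target: Yes


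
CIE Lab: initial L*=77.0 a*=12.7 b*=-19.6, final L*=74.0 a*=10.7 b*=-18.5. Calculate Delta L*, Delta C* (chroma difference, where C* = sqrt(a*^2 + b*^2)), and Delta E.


Delta L* = 74.0 - 77.0 = -3.0
C1* = sqrt((12.7)^2 + (-19.6)^2) = 23.355
C2* = sqrt((10.7)^2 + (-18.5)^2) = 21.371
Delta C* = 21.371 - 23.355 = -1.98
Delta E = sqrt((-3.0)^2 + (-2.0)^2 + (1.1)^2) = 3.77


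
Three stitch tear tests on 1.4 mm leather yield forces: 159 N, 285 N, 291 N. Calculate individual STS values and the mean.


STS1 = 113.6 N/mm
STS2 = 203.6 N/mm
STS3 = 207.9 N/mm
Mean = 175.0 N/mm


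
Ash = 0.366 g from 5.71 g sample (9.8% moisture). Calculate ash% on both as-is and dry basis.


As-is ash% = 0.366 / 5.71 x 100 = 6.41%
Dry mass = 5.71 x (100 - 9.8) / 100 = 5.15042 g
Dry-basis ash% = 0.366 / 5.15042 x 100 = 7.11%


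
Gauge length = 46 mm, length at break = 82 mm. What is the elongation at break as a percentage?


78.3%


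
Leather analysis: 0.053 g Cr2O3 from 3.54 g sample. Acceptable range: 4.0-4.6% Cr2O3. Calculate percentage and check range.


Cr2O3% = 0.053 / 3.54 x 100 = 1.50%
Acceptable range: 4.0 to 4.6%
Within range: No


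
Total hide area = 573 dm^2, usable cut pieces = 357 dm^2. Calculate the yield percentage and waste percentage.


Yield = 62.3%
Waste = 37.7%


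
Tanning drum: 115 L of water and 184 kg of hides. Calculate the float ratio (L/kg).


0.6


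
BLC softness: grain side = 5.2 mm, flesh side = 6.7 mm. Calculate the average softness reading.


5.95 mm


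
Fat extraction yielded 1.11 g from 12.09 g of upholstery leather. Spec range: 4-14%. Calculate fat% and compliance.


Fat% = 1.11 / 12.09 x 100 = 9.2%
Spec range: 4-14%
Compliant: Yes


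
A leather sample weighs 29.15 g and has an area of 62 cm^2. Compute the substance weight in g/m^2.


4701.6 g/m^2

Substance weight = mass / area x 10000
SW = 29.15 / 62 x 10000
SW = 4701.6 g/m^2


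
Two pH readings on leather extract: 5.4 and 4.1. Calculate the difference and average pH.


Difference = |5.4 - 4.1| = 1.3
Average = (5.4 + 4.1) / 2 = 4.75


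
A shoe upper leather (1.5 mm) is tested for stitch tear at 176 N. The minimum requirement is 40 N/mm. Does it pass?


STS = 176 / 1.5 = 117.3 N/mm
Minimum required: 40 N/mm
Passes: Yes


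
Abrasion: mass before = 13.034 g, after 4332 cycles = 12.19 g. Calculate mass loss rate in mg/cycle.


Mass loss = 13.034 - 12.19 = 0.844 g
Rate = 0.844 / 4332 x 1000 = 0.195 mg/cycle


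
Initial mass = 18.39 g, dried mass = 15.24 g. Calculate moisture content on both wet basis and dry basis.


Moisture lost = 18.39 - 15.24 = 3.15 g
Wet basis MC = 3.15 / 18.39 x 100 = 17.1%
Dry basis MC = 3.15 / 15.24 x 100 = 20.7%


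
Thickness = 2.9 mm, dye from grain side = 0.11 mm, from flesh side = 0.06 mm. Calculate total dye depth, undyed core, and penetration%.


Total dyed = 0.17 mm
Undyed core = 2.73 mm
Penetration = 5.9%


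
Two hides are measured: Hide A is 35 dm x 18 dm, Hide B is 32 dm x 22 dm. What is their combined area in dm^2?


Hide A area = 35 x 18 = 630 dm^2
Hide B area = 32 x 22 = 704 dm^2
Total = 630 + 704 = 1334 dm^2


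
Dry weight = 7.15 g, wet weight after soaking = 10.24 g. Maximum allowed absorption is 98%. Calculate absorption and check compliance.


Absorption = 43.2%
Compliant: Yes

WA = (10.24 - 7.15) / 7.15 x 100 = 43.2%
Maximum allowed: 98%
Compliant: Yes


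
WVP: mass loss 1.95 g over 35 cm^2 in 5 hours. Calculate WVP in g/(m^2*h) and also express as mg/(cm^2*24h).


WVP = 1.95 / (35 x 5) x 10000 = 111.43 g/(m^2*h)
Mass loss in mg = 1.95 x 1000 = 1950 mg
Per cm^2 per 24h in mg: 1950 x 24 / (35 x 5) = 46800 / 175 = 267.43 mg/(cm^2*24h)


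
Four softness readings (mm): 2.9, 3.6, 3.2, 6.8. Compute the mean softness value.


4.13 mm


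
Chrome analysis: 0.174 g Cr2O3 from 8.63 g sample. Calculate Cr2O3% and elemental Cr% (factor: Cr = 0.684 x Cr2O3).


Cr2O3% = 0.174 / 8.63 x 100 = 2.02%
Cr% = 2.02 x 0.684 = 1.38%


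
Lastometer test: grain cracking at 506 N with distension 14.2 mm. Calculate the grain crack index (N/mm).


35.6 N/mm

Grain crack index = force / distension
Index = 506 / 14.2 = 35.6 N/mm


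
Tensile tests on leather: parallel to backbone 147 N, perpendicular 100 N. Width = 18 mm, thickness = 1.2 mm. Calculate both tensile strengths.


Parallel = 6.81 N/mm^2
Perpendicular = 4.63 N/mm^2


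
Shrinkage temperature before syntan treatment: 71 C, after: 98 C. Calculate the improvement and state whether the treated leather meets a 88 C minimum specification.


Improvement = 27 C
Meets 88 C spec: Yes

Improvement = 98 - 71 = 27 C
Spec check: 98 C >= 88 C? Yes


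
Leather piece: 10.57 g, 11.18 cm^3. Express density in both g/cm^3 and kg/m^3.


0.945 g/cm^3
945 kg/m^3

Density = 10.57 / 11.18 = 0.945 g/cm^3
Convert: 0.945 x 1000 = 945 kg/m^3


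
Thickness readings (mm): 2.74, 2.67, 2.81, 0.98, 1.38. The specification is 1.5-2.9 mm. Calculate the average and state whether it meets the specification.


Sum = 10.58
Average = 10.58 / 5 = 2.12 mm
Specification range: 1.5 to 2.9 mm
Within spec: Yes


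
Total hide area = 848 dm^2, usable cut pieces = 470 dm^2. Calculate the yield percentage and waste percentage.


Yield = 470 / 848 x 100 = 55.4%
Waste = 848 - 470 = 378 dm^2
Waste% = 100 - 55.4 = 44.6%


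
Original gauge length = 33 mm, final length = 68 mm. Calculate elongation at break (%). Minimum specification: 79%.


Extension = 68 - 33 = 35 mm
Elongation = 35 / 33 x 100 = 106.1%
Minimum required: 79%
Meets specification: Yes


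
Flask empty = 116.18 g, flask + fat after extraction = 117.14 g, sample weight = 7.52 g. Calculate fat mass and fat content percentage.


Fat mass = 0.96 g
Fat content = 12.8%

Fat mass = 117.14 - 116.18 = 0.96 g
Fat% = 0.96 / 7.52 x 100 = 12.8%


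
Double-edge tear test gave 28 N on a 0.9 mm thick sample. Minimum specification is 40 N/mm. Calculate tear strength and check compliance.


Tear strength = 31.1 N/mm
Compliant: No


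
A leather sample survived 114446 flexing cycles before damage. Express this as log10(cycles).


5.06


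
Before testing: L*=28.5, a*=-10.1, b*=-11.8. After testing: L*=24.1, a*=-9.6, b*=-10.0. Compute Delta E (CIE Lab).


Delta E = 4.78

dL = 24.1 - 28.5 = -4.4
da = -9.6 - (-10.1) = 0.5
db = -10.0 - (-11.8) = 1.8
dE = sqrt((-4.4)^2 + (0.5)^2 + (1.8)^2) = 4.78


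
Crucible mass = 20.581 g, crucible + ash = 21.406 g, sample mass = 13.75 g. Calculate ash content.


Ash mass = 21.406 - 20.581 = 0.825 g
Ash% = 0.825 / 13.75 x 100 = 6.00%


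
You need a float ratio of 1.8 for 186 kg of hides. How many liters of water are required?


334.8 L


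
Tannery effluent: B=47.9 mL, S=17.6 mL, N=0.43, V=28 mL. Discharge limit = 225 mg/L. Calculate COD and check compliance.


COD = 3722.6 mg/L
Compliant: No

COD = (47.9 - 17.6) x 0.43 x 8000 / 28 = 3722.6 mg/L
Limit: 225 mg/L
Compliant: No


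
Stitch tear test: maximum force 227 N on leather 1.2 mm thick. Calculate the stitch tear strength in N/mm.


Stitch tear strength = force / thickness
STS = 227 / 1.2 = 189.2 N/mm


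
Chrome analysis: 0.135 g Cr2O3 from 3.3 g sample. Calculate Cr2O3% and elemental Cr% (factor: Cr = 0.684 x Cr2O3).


Cr2O3 = 4.09%
Cr = 2.80%

Cr2O3% = 0.135 / 3.3 x 100 = 4.09%
Cr% = 4.09 x 0.684 = 2.80%


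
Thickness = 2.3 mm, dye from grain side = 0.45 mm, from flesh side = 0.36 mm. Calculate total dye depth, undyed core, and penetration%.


Total dyed = 0.81 mm
Undyed core = 1.49 mm
Penetration = 35.2%

Total dyed = 0.45 + 0.36 = 0.81 mm
Undyed core = 2.3 - 0.81 = 1.49 mm
Penetration = 0.81 / 2.3 x 100 = 35.2%


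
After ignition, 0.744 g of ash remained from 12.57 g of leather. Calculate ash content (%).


Ash% = 0.744 / 12.57 x 100
Ash% = 5.92%


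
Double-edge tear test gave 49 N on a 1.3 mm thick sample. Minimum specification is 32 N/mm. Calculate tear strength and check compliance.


Tear strength = 37.7 N/mm
Compliant: Yes

Tear strength = 49 / 1.3 = 37.7 N/mm
Required minimum = 32 N/mm
Compliant: Yes


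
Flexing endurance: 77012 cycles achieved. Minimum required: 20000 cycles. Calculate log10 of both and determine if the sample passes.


log10(77012) = 4.89
log10(20000) = 4.30
Passes: Yes


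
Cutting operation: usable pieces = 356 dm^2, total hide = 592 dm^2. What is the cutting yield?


60.1%

Yield = usable / total x 100
Yield = 356 / 592 x 100 = 60.1%


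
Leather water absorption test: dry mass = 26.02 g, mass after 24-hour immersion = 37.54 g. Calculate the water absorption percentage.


44.3%


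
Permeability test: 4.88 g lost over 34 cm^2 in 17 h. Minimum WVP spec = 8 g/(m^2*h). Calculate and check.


WVP = 4.88 / (34 x 17) x 10000 = 84.43 g/(m^2*h)
Minimum: 8 g/(m^2*h)
Meets spec: Yes


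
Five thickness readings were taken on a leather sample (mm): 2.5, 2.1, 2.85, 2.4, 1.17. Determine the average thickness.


Sum = 2.5 + 2.1 + 2.85 + 2.4 + 1.17 = 11.02
Average = 11.02 / 5 = 2.20 mm


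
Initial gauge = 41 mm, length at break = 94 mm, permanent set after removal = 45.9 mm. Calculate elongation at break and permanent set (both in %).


Elongation at break = 129.3%
Permanent set = 12.0%

Elongation at break = (94 - 41) / 41 x 100 = 129.3%
Permanent set = (45.9 - 41) / 41 x 100 = 12.0%


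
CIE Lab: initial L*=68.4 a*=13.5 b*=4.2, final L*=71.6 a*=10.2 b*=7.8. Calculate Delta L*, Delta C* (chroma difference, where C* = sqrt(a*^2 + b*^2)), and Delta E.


Delta L* = 3.2
Delta C* = -1.30
Delta E = 5.84

Delta L* = 71.6 - 68.4 = 3.2
C1* = sqrt((13.5)^2 + (4.2)^2) = 14.138
C2* = sqrt((10.2)^2 + (7.8)^2) = 12.841
Delta C* = 12.841 - 14.138 = -1.30
Delta E = sqrt((3.2)^2 + (-3.3)^2 + (3.6)^2) = 5.84


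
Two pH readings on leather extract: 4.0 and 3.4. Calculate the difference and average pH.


Difference = 0.6
Average pH = 3.70

Difference = |4.0 - 3.4| = 0.6
Average = (4.0 + 3.4) / 2 = 3.70


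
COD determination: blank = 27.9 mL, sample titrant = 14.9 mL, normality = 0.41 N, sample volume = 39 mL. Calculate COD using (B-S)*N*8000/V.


COD = (27.9 - 14.9) x 0.41 x 8000 / 39
COD = 13.0 x 0.41 x 8000 / 39
COD = 1093.3 mg/L


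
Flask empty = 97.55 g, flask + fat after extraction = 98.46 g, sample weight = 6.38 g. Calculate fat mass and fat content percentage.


Fat mass = 98.46 - 97.55 = 0.91 g
Fat% = 0.91 / 6.38 x 100 = 14.3%


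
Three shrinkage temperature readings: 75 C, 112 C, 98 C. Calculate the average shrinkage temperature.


95.0 C


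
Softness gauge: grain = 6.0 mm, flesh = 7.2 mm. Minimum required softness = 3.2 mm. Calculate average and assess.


Average = (6.0 + 7.2) / 2 = 6.60 mm
Minimum = 3.2 mm
Meets requirement: Yes
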